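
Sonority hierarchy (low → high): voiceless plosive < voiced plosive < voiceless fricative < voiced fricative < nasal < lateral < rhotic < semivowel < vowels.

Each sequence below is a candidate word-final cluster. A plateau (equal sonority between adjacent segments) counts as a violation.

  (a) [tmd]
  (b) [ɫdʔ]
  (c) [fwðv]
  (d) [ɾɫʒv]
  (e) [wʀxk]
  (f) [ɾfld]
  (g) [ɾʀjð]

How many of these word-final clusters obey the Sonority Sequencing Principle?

2

(a) [tmd]: profile 1-5-2 — violates.
(b) [ɫdʔ]: profile 6-2-1 — obeys.
(c) [fwðv]: profile 3-8-4-4 — violates.
(d) [ɾɫʒv]: profile 7-6-4-4 — violates.
(e) [wʀxk]: profile 8-7-3-1 — obeys.
(f) [ɾfld]: profile 7-3-6-2 — violates.
(g) [ɾʀjð]: profile 7-7-8-4 — violates.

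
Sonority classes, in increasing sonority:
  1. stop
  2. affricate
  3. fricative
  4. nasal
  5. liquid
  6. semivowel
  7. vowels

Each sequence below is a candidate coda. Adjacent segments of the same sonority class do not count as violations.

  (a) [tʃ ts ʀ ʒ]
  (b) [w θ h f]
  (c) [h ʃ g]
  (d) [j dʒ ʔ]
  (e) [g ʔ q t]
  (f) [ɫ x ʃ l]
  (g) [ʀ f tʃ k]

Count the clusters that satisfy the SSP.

(a) 2-2-5-3 → violates
(b) 6-3-3-3 → obeys
(c) 3-3-1 → obeys
(d) 6-2-1 → obeys
(e) 1-1-1-1 → obeys
(f) 5-3-3-5 → violates
(g) 5-3-2-1 → obeys

5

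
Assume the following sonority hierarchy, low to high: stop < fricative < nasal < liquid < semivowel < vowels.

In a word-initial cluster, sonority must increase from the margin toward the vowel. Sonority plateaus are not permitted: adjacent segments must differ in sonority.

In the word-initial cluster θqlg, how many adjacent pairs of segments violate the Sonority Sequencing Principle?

2

/θ/: fricative = 2.
/q/: stop = 1.
/l/: liquid = 4.
/g/: stop = 1.
/θ/→/q/: 2→1 (does not rise) — violation.
/q/→/l/: 1→4 (rises) — ok.
/l/→/g/: 4→1 (does not rise) — violation.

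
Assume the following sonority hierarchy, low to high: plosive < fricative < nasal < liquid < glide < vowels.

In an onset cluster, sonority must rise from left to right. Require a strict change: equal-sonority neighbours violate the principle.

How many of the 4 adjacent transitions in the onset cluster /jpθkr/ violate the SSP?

/j/ is a glide (sonority 5).
/p/ is a plosive (sonority 1).
/θ/ is a fricative (sonority 2).
/k/ is a plosive (sonority 1).
/r/ is a liquid (sonority 4).
/j/→/p/: 5→1 (does not rise) — violation.
/p/→/θ/: 1→2 (rises) — ok.
/θ/→/k/: 2→1 (does not rise) — violation.
/k/→/r/: 1→4 (rises) — ok.

2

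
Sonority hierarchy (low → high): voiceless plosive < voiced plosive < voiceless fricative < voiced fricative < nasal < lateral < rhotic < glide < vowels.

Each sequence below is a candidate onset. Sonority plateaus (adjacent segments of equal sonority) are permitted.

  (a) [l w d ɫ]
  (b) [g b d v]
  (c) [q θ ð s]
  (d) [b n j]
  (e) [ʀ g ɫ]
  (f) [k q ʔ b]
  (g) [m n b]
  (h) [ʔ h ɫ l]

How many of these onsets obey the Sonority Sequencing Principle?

4

(a) [l w d ɫ]: profile 6-8-2-6 — violates.
(b) [g b d v]: profile 2-2-2-4 — obeys.
(c) [q θ ð s]: profile 1-3-4-3 — violates.
(d) [b n j]: profile 2-5-8 — obeys.
(e) [ʀ g ɫ]: profile 7-2-6 — violates.
(f) [k q ʔ b]: profile 1-1-1-2 — obeys.
(g) [m n b]: profile 5-5-2 — violates.
(h) [ʔ h ɫ l]: profile 1-3-6-6 — obeys.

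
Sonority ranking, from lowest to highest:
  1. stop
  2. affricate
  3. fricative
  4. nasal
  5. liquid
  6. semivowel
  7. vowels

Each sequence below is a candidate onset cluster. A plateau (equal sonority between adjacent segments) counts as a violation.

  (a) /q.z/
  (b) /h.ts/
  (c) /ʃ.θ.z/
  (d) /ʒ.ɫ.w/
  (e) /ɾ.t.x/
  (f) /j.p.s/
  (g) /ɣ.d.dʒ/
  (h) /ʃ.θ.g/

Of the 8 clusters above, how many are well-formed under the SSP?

2

(a) sonority 1-3: well-formed.
(b) sonority 3-2: ill-formed.
(c) sonority 3-3-3: ill-formed.
(d) sonority 3-5-6: well-formed.
(e) sonority 5-1-3: ill-formed.
(f) sonority 6-1-3: ill-formed.
(g) sonority 3-1-2: ill-formed.
(h) sonority 3-3-1: ill-formed.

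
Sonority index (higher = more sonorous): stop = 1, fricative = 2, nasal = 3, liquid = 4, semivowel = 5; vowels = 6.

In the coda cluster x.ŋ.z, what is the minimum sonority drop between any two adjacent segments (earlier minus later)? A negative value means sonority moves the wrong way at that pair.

/x/ — fricative, sonority 2.
/ŋ/ — nasal, sonority 3.
/z/ — fricative, sonority 2.
/x/→/ŋ/: change -1.
/ŋ/→/z/: change +1.
Minimum = -1.

-1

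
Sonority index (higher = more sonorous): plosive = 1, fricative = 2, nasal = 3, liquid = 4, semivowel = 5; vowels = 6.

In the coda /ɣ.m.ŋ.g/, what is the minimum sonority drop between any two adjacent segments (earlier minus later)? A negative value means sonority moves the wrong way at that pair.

/ɣ/ is a fricative (sonority 2).
/m/ is a nasal (sonority 3).
/ŋ/ is a nasal (sonority 3).
/g/ is a plosive (sonority 1).
/ɣ/→/m/: change -1.
/m/→/ŋ/: change +0.
/ŋ/→/g/: change +2.
Minimum = -1.

-1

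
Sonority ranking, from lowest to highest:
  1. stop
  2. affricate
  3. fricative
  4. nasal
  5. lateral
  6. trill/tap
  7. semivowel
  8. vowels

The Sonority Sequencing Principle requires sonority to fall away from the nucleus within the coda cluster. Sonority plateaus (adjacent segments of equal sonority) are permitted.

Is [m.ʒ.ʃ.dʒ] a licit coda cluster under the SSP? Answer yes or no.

/m/ is a nasal (sonority 4).
/ʒ/ is a fricative (sonority 3).
/ʃ/ is a fricative (sonority 3).
/dʒ/ is an affricate (sonority 2).
The profile 4-3-3-2 is non-increasing (plateaus allowed), so the coda cluster satisfies the SSP.

yes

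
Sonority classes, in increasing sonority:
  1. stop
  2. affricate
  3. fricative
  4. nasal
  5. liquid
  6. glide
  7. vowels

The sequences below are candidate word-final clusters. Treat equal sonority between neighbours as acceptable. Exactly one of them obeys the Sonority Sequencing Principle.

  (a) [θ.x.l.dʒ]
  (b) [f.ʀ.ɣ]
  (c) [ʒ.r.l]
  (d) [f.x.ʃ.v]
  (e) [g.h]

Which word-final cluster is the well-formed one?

d

(a) sonority 3-3-5-2: ill-formed.
(b) sonority 3-5-3: ill-formed.
(c) sonority 3-5-5: ill-formed.
(d) sonority 3-3-3-3: well-formed.
(e) sonority 1-3: ill-formed.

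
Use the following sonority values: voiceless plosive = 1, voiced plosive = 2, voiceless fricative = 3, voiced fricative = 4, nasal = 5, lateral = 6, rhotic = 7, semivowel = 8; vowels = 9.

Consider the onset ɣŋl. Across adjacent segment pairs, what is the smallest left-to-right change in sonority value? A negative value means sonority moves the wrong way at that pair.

1

/ɣ/: voiced fricative = 4.
/ŋ/: nasal = 5.
/l/: lateral = 6.
/ɣ/→/ŋ/: change +1.
/ŋ/→/l/: change +1.
Minimum = 1.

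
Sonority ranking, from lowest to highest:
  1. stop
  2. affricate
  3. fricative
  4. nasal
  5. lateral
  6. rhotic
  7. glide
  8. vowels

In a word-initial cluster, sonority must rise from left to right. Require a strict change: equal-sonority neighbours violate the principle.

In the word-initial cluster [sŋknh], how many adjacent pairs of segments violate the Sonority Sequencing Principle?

2

/s/ — fricative, sonority 3.
/ŋ/ — nasal, sonority 4.
/k/ — stop, sonority 1.
/n/ — nasal, sonority 4.
/h/ — fricative, sonority 3.
/s/→/ŋ/: 3→4 (rises) — ok.
/ŋ/→/k/: 4→1 (does not rise) — violation.
/k/→/n/: 1→4 (rises) — ok.
/n/→/h/: 4→3 (does not rise) — violation.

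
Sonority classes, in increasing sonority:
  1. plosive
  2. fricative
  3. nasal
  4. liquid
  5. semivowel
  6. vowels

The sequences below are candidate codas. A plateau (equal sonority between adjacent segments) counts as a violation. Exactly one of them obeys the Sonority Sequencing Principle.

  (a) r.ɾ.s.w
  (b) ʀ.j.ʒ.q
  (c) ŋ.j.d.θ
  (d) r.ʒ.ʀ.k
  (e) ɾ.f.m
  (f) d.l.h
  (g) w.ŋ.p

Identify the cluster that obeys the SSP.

(a) 4-4-2-5 → violates
(b) 4-5-2-1 → violates
(c) 3-5-1-2 → violates
(d) 4-2-4-1 → violates
(e) 4-2-3 → violates
(f) 1-4-2 → violates
(g) 5-3-1 → obeys

g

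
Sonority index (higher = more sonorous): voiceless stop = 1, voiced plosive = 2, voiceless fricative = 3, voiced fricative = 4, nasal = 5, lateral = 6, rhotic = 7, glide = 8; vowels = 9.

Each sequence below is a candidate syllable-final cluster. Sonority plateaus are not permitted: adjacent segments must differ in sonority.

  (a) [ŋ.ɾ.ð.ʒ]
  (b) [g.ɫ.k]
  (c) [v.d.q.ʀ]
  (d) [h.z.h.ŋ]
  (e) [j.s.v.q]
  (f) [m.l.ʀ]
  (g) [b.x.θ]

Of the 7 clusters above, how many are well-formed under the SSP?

(a) sonority 5-7-4-4: ill-formed.
(b) sonority 2-6-1: ill-formed.
(c) sonority 4-2-1-7: ill-formed.
(d) sonority 3-4-3-5: ill-formed.
(e) sonority 8-3-4-1: ill-formed.
(f) sonority 5-6-7: ill-formed.
(g) sonority 2-3-3: ill-formed.

0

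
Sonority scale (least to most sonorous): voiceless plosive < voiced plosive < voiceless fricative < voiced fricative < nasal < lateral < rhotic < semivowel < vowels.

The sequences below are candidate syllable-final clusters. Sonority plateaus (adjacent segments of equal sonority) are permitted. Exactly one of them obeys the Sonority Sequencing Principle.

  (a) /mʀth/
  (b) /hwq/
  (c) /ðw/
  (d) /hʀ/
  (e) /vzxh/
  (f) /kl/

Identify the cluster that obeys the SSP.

e

(a) sonority 5-7-1-3: ill-formed.
(b) sonority 3-8-1: ill-formed.
(c) sonority 4-8: ill-formed.
(d) sonority 3-7: ill-formed.
(e) sonority 4-4-3-3: well-formed.
(f) sonority 1-6: ill-formed.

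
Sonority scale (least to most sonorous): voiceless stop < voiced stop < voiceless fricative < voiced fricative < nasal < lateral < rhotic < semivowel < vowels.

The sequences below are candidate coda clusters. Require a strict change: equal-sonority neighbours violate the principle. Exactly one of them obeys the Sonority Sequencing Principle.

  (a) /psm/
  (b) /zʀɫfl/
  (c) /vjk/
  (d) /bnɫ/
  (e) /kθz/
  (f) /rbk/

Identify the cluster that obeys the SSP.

f

(a) 1-3-5 → violates
(b) 4-7-6-3-6 → violates
(c) 4-8-1 → violates
(d) 2-5-6 → violates
(e) 1-3-4 → violates
(f) 7-2-1 → obeys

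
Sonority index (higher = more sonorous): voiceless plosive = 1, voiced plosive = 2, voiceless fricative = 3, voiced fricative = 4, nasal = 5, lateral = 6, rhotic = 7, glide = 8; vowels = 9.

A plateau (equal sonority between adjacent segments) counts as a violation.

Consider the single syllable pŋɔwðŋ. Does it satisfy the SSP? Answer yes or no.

Onset: /p/ is a voiceless plosive (sonority 1), /ŋ/ is a nasal (sonority 5); then the nucleus /ɔ/ (sonority 9).
Onset profile 1-5-9 — rises to the nucleus.
Coda: /w/ is a glide (sonority 8), /ð/ is a voiced fricative (sonority 4), /ŋ/ is a nasal (sonority 5).
Coda profile 9-8-4-5 — does not strictly fall throughout.

no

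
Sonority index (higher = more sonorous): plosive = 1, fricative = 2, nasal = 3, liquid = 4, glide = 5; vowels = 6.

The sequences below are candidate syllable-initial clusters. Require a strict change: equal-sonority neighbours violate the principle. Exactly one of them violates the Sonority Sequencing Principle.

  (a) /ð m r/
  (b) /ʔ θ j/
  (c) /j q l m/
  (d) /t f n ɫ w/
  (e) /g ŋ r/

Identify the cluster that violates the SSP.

(a) sonority 2-3-4: well-formed.
(b) sonority 1-2-5: well-formed.
(c) sonority 5-1-4-3: ill-formed.
(d) sonority 1-2-3-4-5: well-formed.
(e) sonority 1-3-4: well-formed.

c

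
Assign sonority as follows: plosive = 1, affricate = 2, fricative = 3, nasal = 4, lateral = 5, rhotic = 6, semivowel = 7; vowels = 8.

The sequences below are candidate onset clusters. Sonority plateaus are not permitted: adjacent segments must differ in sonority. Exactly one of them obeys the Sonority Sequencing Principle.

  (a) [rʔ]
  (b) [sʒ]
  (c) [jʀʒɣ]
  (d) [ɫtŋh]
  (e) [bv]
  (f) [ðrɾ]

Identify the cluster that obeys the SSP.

e

(a) 6-1 → violates
(b) 3-3 → violates
(c) 7-6-3-3 → violates
(d) 5-1-4-3 → violates
(e) 1-3 → obeys
(f) 3-6-6 → violates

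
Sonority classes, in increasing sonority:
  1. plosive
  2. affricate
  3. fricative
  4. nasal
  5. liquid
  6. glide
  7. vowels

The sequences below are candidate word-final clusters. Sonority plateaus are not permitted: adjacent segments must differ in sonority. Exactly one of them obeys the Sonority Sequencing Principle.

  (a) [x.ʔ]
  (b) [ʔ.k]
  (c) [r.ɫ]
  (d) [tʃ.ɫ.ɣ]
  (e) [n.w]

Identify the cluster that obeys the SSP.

a

(a) 3-1 → obeys
(b) 1-1 → violates
(c) 5-5 → violates
(d) 2-5-3 → violates
(e) 4-6 → violates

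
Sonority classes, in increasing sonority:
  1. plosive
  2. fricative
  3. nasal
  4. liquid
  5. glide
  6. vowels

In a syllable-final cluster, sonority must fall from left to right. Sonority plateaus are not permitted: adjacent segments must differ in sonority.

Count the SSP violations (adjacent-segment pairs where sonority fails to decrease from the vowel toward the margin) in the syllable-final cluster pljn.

2

/p/: plosive = 1.
/l/: liquid = 4.
/j/: glide = 5.
/n/: nasal = 3.
/p/→/l/: 1→4 (does not fall) — violation.
/l/→/j/: 4→5 (does not fall) — violation.
/j/→/n/: 5→3 (falls) — ok.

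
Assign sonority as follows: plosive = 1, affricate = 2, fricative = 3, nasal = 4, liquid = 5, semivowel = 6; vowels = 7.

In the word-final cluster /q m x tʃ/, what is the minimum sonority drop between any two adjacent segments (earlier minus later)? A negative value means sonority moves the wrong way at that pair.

-3

/q/: plosive = 1.
/m/: nasal = 4.
/x/: fricative = 3.
/tʃ/: affricate = 2.
/q/→/m/: change -3.
/m/→/x/: change +1.
/x/→/tʃ/: change +1.
Minimum = -3.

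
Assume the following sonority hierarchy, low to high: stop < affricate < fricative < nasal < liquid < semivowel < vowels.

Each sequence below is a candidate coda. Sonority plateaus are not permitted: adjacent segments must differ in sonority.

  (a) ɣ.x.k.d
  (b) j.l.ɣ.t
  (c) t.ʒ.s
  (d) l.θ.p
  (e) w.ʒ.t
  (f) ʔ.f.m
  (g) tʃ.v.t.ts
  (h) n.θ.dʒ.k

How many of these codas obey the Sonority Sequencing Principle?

(a) sonority 3-3-1-1: ill-formed.
(b) sonority 6-5-3-1: well-formed.
(c) sonority 1-3-3: ill-formed.
(d) sonority 5-3-1: well-formed.
(e) sonority 6-3-1: well-formed.
(f) sonority 1-3-4: ill-formed.
(g) sonority 2-3-1-2: ill-formed.
(h) sonority 4-3-2-1: well-formed.

4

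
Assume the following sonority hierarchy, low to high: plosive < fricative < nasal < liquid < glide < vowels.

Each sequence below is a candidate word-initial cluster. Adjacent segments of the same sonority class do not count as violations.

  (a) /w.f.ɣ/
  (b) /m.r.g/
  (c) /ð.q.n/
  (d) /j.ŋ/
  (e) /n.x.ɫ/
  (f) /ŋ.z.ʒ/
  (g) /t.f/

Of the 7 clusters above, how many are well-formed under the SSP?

(a) sonority 5-2-2: ill-formed.
(b) sonority 3-4-1: ill-formed.
(c) sonority 2-1-3: ill-formed.
(d) sonority 5-3: ill-formed.
(e) sonority 3-2-4: ill-formed.
(f) sonority 3-2-2: ill-formed.
(g) sonority 1-2: well-formed.

1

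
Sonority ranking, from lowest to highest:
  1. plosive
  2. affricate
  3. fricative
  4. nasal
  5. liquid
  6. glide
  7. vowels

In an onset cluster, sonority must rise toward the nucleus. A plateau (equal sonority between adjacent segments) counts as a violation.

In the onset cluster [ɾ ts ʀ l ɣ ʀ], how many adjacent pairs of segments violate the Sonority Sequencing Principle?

3

/ɾ/ is a liquid (sonority 5).
/ts/ is an affricate (sonority 2).
/ʀ/ is a liquid (sonority 5).
/l/ is a liquid (sonority 5).
/ɣ/ is a fricative (sonority 3).
/ʀ/ is a liquid (sonority 5).
/ɾ/→/ts/: 5→2 (does not rise) — violation.
/ts/→/ʀ/: 2→5 (rises) — ok.
/ʀ/→/l/: 5→5 (plateau) — violation.
/l/→/ɣ/: 5→3 (does not rise) — violation.
/ɣ/→/ʀ/: 3→5 (rises) — ok.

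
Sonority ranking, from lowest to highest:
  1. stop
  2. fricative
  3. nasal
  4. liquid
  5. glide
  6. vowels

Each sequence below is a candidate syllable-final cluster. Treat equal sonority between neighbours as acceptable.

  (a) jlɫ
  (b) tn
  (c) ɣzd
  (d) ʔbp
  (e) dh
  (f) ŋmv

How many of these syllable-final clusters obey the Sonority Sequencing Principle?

4

(a) 5-4-4 → obeys
(b) 1-3 → violates
(c) 2-2-1 → obeys
(d) 1-1-1 → obeys
(e) 1-2 → violates
(f) 3-3-2 → obeys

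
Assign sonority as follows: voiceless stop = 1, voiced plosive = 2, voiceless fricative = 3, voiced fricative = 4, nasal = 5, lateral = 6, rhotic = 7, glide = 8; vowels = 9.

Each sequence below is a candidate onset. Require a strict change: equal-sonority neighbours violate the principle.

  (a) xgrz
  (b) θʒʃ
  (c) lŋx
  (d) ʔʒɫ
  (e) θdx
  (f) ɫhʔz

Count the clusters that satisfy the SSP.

(a) xgrz: profile 3-2-7-4 — violates.
(b) θʒʃ: profile 3-4-3 — violates.
(c) lŋx: profile 6-5-3 — violates.
(d) ʔʒɫ: profile 1-4-6 — obeys.
(e) θdx: profile 3-2-3 — violates.
(f) ɫhʔz: profile 6-3-1-4 — violates.

1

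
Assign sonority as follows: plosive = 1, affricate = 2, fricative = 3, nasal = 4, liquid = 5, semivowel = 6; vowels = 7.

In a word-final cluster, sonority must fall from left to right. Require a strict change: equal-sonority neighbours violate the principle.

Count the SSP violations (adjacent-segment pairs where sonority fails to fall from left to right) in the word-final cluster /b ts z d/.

2

/b/ — plosive, sonority 1.
/ts/ — affricate, sonority 2.
/z/ — fricative, sonority 3.
/d/ — plosive, sonority 1.
/b/→/ts/: 1→2 (does not fall) — violation.
/ts/→/z/: 2→3 (does not fall) — violation.
/z/→/d/: 3→1 (falls) — ok.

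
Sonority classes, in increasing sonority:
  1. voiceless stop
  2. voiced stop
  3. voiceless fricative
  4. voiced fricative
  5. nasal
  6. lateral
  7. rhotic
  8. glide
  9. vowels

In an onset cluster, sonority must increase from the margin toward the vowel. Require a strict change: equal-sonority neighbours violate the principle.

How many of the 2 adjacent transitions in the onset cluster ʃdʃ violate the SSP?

/ʃ/: voiceless fricative = 3.
/d/: voiced stop = 2.
/ʃ/: voiceless fricative = 3.
/ʃ/→/d/: 3→2 (does not rise) — violation.
/d/→/ʃ/: 2→3 (rises) — ok.

1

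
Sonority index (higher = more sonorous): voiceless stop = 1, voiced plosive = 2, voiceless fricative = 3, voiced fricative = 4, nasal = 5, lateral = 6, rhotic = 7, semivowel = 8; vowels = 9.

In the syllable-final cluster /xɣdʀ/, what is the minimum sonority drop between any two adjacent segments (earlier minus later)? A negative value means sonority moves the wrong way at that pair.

-5

/x/ — voiceless fricative, sonority 3.
/ɣ/ — voiced fricative, sonority 4.
/d/ — voiced plosive, sonority 2.
/ʀ/ — rhotic, sonority 7.
/x/→/ɣ/: change -1.
/ɣ/→/d/: change +2.
/d/→/ʀ/: change -5.
Minimum = -5.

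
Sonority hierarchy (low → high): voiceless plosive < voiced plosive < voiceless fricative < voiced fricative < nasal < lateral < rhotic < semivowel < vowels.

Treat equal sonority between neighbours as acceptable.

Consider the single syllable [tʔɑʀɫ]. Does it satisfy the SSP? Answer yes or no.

yes

Onset: /t/ is a voiceless plosive (sonority 1), /ʔ/ is a voiceless plosive (sonority 1); then the nucleus /ɑ/ (sonority 9).
Onset profile 1-1-9 — rises to the nucleus.
Coda: /ʀ/ is a rhotic (sonority 7), /ɫ/ is a lateral (sonority 6).
Coda profile 9-7-6 — falls from the nucleus.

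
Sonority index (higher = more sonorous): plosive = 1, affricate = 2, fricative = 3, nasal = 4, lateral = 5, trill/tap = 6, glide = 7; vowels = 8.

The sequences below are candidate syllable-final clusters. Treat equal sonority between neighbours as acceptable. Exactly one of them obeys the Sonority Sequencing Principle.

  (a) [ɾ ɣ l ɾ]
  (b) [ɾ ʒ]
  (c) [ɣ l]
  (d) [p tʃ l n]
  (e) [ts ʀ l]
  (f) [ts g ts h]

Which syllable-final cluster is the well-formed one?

(a) [ɾ ɣ l ɾ]: profile 6-3-5-6 — violates.
(b) [ɾ ʒ]: profile 6-3 — obeys.
(c) [ɣ l]: profile 3-5 — violates.
(d) [p tʃ l n]: profile 1-2-5-4 — violates.
(e) [ts ʀ l]: profile 2-6-5 — violates.
(f) [ts g ts h]: profile 2-1-2-3 — violates.

b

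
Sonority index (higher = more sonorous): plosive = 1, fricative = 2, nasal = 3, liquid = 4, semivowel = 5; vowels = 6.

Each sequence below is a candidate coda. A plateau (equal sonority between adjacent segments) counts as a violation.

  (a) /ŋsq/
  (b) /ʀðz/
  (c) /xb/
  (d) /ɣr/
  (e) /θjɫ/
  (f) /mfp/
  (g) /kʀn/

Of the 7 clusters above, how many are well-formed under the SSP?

(a) sonority 3-2-1: well-formed.
(b) sonority 4-2-2: ill-formed.
(c) sonority 2-1: well-formed.
(d) sonority 2-4: ill-formed.
(e) sonority 2-5-4: ill-formed.
(f) sonority 3-2-1: well-formed.
(g) sonority 1-4-3: ill-formed.

3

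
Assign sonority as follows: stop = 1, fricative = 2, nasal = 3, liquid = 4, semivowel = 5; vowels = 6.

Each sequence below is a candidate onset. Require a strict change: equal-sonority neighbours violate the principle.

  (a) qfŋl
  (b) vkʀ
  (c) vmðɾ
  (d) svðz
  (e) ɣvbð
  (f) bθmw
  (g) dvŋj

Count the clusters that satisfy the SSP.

3

(a) qfŋl: profile 1-2-3-4 — obeys.
(b) vkʀ: profile 2-1-4 — violates.
(c) vmðɾ: profile 2-3-2-4 — violates.
(d) svðz: profile 2-2-2-2 — violates.
(e) ɣvbð: profile 2-2-1-2 — violates.
(f) bθmw: profile 1-2-3-5 — obeys.
(g) dvŋj: profile 1-2-3-5 — obeys.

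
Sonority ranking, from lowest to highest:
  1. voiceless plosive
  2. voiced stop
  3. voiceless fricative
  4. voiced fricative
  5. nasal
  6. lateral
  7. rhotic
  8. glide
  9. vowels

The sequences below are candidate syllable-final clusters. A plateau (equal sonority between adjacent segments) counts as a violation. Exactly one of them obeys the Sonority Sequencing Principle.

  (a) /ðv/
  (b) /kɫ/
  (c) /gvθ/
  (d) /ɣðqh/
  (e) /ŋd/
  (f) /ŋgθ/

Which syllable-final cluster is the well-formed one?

e

(a) /ðv/: profile 4-4 — violates.
(b) /kɫ/: profile 1-6 — violates.
(c) /gvθ/: profile 2-4-3 — violates.
(d) /ɣðqh/: profile 4-4-1-3 — violates.
(e) /ŋd/: profile 5-2 — obeys.
(f) /ŋgθ/: profile 5-2-3 — violates.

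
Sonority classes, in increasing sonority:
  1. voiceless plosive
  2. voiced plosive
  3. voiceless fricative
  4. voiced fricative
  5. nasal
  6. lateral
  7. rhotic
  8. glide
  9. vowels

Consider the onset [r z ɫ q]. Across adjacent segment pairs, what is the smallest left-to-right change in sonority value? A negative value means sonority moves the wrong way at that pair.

-5

/r/ — rhotic, sonority 7.
/z/ — voiced fricative, sonority 4.
/ɫ/ — lateral, sonority 6.
/q/ — voiceless plosive, sonority 1.
/r/→/z/: change -3.
/z/→/ɫ/: change +2.
/ɫ/→/q/: change -5.
Minimum = -5.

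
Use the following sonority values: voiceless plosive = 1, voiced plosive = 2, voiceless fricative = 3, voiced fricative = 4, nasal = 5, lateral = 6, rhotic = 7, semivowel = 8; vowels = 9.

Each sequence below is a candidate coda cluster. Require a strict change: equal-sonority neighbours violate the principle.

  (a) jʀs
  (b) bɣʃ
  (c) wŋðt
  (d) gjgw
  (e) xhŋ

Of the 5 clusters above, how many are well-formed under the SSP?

2

(a) sonority 8-7-3: well-formed.
(b) sonority 2-4-3: ill-formed.
(c) sonority 8-5-4-1: well-formed.
(d) sonority 2-8-2-8: ill-formed.
(e) sonority 3-3-5: ill-formed.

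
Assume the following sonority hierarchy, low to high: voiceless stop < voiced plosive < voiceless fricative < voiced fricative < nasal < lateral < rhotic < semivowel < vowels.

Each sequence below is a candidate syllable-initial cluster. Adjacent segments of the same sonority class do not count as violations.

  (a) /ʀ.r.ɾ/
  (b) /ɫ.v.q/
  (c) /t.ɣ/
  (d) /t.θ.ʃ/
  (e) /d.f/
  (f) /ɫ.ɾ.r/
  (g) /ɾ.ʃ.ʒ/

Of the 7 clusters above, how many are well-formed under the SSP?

(a) /ʀ.r.ɾ/: profile 7-7-7 — obeys.
(b) /ɫ.v.q/: profile 6-4-1 — violates.
(c) /t.ɣ/: profile 1-4 — obeys.
(d) /t.θ.ʃ/: profile 1-3-3 — obeys.
(e) /d.f/: profile 2-3 — obeys.
(f) /ɫ.ɾ.r/: profile 6-7-7 — obeys.
(g) /ɾ.ʃ.ʒ/: profile 7-3-4 — violates.

5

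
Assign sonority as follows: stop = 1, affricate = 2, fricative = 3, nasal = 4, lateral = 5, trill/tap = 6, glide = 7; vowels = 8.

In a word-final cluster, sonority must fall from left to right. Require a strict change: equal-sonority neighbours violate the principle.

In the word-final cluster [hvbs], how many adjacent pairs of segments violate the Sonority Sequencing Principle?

2

/h/ — fricative, sonority 3.
/v/ — fricative, sonority 3.
/b/ — stop, sonority 1.
/s/ — fricative, sonority 3.
/h/→/v/: 3→3 (plateau) — violation.
/v/→/b/: 3→1 (falls) — ok.
/b/→/s/: 1→3 (does not fall) — violation.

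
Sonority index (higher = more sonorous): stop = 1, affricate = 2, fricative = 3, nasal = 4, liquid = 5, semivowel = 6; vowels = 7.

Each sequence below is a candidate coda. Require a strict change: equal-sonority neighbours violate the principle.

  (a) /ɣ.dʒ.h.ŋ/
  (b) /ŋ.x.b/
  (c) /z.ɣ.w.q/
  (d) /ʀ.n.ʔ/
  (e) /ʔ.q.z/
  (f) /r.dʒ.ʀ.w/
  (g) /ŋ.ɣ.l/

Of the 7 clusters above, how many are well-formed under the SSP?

2

(a) /ɣ.dʒ.h.ŋ/: profile 3-2-3-4 — violates.
(b) /ŋ.x.b/: profile 4-3-1 — obeys.
(c) /z.ɣ.w.q/: profile 3-3-6-1 — violates.
(d) /ʀ.n.ʔ/: profile 5-4-1 — obeys.
(e) /ʔ.q.z/: profile 1-1-3 — violates.
(f) /r.dʒ.ʀ.w/: profile 5-2-5-6 — violates.
(g) /ŋ.ɣ.l/: profile 4-3-5 — violates.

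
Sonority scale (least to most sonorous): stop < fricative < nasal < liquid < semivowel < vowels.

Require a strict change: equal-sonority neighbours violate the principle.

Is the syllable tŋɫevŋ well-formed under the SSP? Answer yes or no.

no

Onset: /t/ is a stop (sonority 1), /ŋ/ is a nasal (sonority 3), /ɫ/ is a liquid (sonority 4); then the nucleus /e/ (sonority 6).
Onset profile 1-3-4-6 — rises to the nucleus.
Coda: /v/ is a fricative (sonority 2), /ŋ/ is a nasal (sonority 3).
Coda profile 6-2-3 — does not strictly fall throughout.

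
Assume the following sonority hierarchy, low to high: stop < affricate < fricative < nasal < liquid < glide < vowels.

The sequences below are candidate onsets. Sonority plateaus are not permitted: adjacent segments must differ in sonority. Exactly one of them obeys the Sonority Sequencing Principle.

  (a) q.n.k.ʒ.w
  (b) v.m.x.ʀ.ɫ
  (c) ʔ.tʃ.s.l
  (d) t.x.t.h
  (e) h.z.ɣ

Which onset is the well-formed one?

c

(a) sonority 1-4-1-3-6: ill-formed.
(b) sonority 3-4-3-5-5: ill-formed.
(c) sonority 1-2-3-5: well-formed.
(d) sonority 1-3-1-3: ill-formed.
(e) sonority 3-3-3: ill-formed.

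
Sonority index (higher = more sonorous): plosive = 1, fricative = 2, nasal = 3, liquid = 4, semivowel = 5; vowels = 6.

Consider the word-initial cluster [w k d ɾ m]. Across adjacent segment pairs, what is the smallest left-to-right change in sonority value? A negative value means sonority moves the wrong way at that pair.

-4

/w/ — semivowel, sonority 5.
/k/ — plosive, sonority 1.
/d/ — plosive, sonority 1.
/ɾ/ — liquid, sonority 4.
/m/ — nasal, sonority 3.
/w/→/k/: change -4.
/k/→/d/: change +0.
/d/→/ɾ/: change +3.
/ɾ/→/m/: change -1.
Minimum = -4.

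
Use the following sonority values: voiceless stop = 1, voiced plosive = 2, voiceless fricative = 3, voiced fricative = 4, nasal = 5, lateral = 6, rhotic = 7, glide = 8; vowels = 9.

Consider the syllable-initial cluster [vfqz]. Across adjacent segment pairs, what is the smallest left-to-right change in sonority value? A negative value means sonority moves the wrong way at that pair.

/v/ is a voiced fricative (sonority 4).
/f/ is a voiceless fricative (sonority 3).
/q/ is a voiceless stop (sonority 1).
/z/ is a voiced fricative (sonority 4).
/v/→/f/: change -1.
/f/→/q/: change -2.
/q/→/z/: change +3.
Minimum = -2.

-2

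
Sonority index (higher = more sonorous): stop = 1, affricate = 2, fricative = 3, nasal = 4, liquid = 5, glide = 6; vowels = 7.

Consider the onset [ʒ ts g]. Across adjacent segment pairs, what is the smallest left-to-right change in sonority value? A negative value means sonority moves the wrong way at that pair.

/ʒ/: fricative = 3.
/ts/: affricate = 2.
/g/: stop = 1.
/ʒ/→/ts/: change -1.
/ts/→/g/: change -1.
Minimum = -1.

-1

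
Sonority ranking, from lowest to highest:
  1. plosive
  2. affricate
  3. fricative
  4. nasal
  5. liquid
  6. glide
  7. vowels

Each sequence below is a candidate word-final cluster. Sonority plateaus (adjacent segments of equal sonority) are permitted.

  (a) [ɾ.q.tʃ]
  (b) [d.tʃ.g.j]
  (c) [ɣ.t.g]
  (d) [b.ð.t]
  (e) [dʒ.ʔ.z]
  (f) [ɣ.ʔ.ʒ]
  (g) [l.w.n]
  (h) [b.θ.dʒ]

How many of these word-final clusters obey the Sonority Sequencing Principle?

(a) [ɾ.q.tʃ]: profile 5-1-2 — violates.
(b) [d.tʃ.g.j]: profile 1-2-1-6 — violates.
(c) [ɣ.t.g]: profile 3-1-1 — obeys.
(d) [b.ð.t]: profile 1-3-1 — violates.
(e) [dʒ.ʔ.z]: profile 2-1-3 — violates.
(f) [ɣ.ʔ.ʒ]: profile 3-1-3 — violates.
(g) [l.w.n]: profile 5-6-4 — violates.
(h) [b.θ.dʒ]: profile 1-3-2 — violates.

1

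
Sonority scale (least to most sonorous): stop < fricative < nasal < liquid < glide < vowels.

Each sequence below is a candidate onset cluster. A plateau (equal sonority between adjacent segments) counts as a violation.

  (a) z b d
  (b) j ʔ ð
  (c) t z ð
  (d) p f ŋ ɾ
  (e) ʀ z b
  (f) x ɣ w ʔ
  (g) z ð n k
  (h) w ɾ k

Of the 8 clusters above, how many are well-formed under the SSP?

(a) z b d: profile 2-1-1 — violates.
(b) j ʔ ð: profile 5-1-2 — violates.
(c) t z ð: profile 1-2-2 — violates.
(d) p f ŋ ɾ: profile 1-2-3-4 — obeys.
(e) ʀ z b: profile 4-2-1 — violates.
(f) x ɣ w ʔ: profile 2-2-5-1 — violates.
(g) z ð n k: profile 2-2-3-1 — violates.
(h) w ɾ k: profile 5-4-1 — violates.

1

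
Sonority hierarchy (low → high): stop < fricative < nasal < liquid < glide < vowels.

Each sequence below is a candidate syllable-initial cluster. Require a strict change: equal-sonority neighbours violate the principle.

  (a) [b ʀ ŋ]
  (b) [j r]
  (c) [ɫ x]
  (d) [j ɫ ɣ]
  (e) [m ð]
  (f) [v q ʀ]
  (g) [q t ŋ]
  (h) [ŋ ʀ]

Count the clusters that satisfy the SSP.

(a) 1-4-3 → violates
(b) 5-4 → violates
(c) 4-2 → violates
(d) 5-4-2 → violates
(e) 3-2 → violates
(f) 2-1-4 → violates
(g) 1-1-3 → violates
(h) 3-4 → obeys

1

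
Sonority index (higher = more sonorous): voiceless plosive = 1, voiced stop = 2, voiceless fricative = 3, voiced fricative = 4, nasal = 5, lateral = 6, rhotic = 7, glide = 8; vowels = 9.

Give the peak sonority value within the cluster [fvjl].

/f/ — voiceless fricative, sonority 3.
/v/ — voiced fricative, sonority 4.
/j/ — glide, sonority 8.
/l/ — lateral, sonority 6.
The maximum is 8.

8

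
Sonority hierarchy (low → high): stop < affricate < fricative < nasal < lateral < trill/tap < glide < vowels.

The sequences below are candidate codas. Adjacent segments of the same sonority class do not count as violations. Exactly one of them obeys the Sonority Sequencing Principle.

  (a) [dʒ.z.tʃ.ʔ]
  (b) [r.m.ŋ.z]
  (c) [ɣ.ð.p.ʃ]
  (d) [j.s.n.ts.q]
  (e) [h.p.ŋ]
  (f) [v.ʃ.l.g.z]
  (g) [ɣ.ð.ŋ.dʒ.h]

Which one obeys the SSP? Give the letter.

b

(a) sonority 2-3-2-1: ill-formed.
(b) sonority 6-4-4-3: well-formed.
(c) sonority 3-3-1-3: ill-formed.
(d) sonority 7-3-4-2-1: ill-formed.
(e) sonority 3-1-4: ill-formed.
(f) sonority 3-3-5-1-3: ill-formed.
(g) sonority 3-3-4-2-3: ill-formed.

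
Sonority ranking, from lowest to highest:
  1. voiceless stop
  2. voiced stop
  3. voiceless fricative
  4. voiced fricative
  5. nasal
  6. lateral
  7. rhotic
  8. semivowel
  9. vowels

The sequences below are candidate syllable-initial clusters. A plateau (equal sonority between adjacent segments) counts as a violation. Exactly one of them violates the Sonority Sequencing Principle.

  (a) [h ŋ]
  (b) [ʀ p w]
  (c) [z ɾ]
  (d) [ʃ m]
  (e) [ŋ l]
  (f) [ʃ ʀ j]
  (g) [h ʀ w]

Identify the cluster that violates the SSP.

b

(a) 3-5 → obeys
(b) 7-1-8 → violates
(c) 4-7 → obeys
(d) 3-5 → obeys
(e) 5-6 → obeys
(f) 3-7-8 → obeys
(g) 3-7-8 → obeys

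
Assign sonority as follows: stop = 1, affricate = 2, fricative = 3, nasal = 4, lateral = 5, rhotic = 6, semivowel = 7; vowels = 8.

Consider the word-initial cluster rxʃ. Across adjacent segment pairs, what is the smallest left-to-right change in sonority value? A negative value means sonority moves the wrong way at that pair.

-3

/r/: rhotic = 6.
/x/: fricative = 3.
/ʃ/: fricative = 3.
/r/→/x/: change -3.
/x/→/ʃ/: change +0.
Minimum = -3.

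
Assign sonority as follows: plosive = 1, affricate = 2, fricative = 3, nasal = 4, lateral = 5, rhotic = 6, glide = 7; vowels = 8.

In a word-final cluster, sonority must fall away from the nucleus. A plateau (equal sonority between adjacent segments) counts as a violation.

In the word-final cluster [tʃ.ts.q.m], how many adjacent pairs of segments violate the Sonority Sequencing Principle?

2

/tʃ/: affricate = 2.
/ts/: affricate = 2.
/q/: plosive = 1.
/m/: nasal = 4.
/tʃ/→/ts/: 2→2 (plateau) — violation.
/ts/→/q/: 2→1 (falls) — ok.
/q/→/m/: 1→4 (does not fall) — violation.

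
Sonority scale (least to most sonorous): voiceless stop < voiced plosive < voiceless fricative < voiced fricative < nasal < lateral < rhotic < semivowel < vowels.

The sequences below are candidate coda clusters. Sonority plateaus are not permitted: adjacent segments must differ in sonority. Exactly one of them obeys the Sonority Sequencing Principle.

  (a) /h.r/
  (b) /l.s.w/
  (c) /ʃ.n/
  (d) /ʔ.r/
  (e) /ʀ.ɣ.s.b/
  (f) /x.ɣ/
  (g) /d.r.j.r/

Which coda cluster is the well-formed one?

e

(a) 3-7 → violates
(b) 6-3-8 → violates
(c) 3-5 → violates
(d) 1-7 → violates
(e) 7-4-3-2 → obeys
(f) 3-4 → violates
(g) 2-7-8-7 → violates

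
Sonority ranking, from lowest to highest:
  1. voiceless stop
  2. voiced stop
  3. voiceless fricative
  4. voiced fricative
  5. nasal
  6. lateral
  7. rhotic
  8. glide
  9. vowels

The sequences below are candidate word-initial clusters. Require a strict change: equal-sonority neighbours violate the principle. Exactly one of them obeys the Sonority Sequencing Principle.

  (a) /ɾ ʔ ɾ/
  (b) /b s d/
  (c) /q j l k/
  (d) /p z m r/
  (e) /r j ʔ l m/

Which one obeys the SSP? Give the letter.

(a) /ɾ ʔ ɾ/: profile 7-1-7 — violates.
(b) /b s d/: profile 2-3-2 — violates.
(c) /q j l k/: profile 1-8-6-1 — violates.
(d) /p z m r/: profile 1-4-5-7 — obeys.
(e) /r j ʔ l m/: profile 7-8-1-6-5 — violates.

d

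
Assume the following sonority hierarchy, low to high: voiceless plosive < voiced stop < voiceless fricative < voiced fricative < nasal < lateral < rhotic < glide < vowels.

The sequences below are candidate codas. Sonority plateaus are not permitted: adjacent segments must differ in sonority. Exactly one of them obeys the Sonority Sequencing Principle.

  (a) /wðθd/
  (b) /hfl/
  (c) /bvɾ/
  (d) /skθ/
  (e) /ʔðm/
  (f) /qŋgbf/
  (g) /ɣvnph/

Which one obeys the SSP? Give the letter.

(a) 8-4-3-2 → obeys
(b) 3-3-6 → violates
(c) 2-4-7 → violates
(d) 3-1-3 → violates
(e) 1-4-5 → violates
(f) 1-5-2-2-3 → violates
(g) 4-4-5-1-3 → violates

a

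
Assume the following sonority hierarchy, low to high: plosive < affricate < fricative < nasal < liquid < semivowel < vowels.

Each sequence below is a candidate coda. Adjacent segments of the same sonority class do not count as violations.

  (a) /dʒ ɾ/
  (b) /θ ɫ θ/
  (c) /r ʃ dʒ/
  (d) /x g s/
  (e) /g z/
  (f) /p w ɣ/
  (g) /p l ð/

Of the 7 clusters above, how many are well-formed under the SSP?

(a) /dʒ ɾ/: profile 2-5 — violates.
(b) /θ ɫ θ/: profile 3-5-3 — violates.
(c) /r ʃ dʒ/: profile 5-3-2 — obeys.
(d) /x g s/: profile 3-1-3 — violates.
(e) /g z/: profile 1-3 — violates.
(f) /p w ɣ/: profile 1-6-3 — violates.
(g) /p l ð/: profile 1-5-3 — violates.

1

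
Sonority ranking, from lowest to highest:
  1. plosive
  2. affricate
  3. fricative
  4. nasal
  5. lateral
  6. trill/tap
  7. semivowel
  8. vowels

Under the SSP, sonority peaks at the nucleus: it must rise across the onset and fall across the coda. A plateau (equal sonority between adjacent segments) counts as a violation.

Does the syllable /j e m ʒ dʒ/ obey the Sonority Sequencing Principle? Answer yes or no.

Onset: /j/ is a semivowel (sonority 7); then the nucleus /e/ (sonority 8).
Onset profile 7-8 — rises to the nucleus.
Coda: /m/ is a nasal (sonority 4), /ʒ/ is a fricative (sonority 3), /dʒ/ is an affricate (sonority 2).
Coda profile 8-4-3-2 — falls from the nucleus.

yes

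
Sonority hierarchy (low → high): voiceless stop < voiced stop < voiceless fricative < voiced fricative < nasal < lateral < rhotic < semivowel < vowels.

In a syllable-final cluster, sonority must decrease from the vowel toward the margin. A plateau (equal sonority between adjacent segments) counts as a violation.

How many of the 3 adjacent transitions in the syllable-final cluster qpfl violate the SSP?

3

/q/: voiceless stop = 1.
/p/: voiceless stop = 1.
/f/: voiceless fricative = 3.
/l/: lateral = 6.
/q/→/p/: 1→1 (plateau) — violation.
/p/→/f/: 1→3 (does not fall) — violation.
/f/→/l/: 3→6 (does not fall) — violation.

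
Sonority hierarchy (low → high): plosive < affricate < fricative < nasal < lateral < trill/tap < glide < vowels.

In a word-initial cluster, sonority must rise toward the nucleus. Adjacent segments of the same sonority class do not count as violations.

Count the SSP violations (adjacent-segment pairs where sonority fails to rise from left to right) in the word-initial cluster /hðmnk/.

1

/h/ is a fricative (sonority 3).
/ð/ is a fricative (sonority 3).
/m/ is a nasal (sonority 4).
/n/ is a nasal (sonority 4).
/k/ is a plosive (sonority 1).
/h/→/ð/: 3→3 (plateau, allowed) — ok.
/ð/→/m/: 3→4 (rises) — ok.
/m/→/n/: 4→4 (plateau, allowed) — ok.
/n/→/k/: 4→1 (does not rise) — violation.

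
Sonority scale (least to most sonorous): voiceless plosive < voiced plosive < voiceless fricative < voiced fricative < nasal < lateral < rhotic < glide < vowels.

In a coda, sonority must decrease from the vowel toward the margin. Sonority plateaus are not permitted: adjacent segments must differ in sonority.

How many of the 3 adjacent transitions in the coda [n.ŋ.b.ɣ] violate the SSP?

/n/ — nasal, sonority 5.
/ŋ/ — nasal, sonority 5.
/b/ — voiced plosive, sonority 2.
/ɣ/ — voiced fricative, sonority 4.
/n/→/ŋ/: 5→5 (plateau) — violation.
/ŋ/→/b/: 5→2 (falls) — ok.
/b/→/ɣ/: 2→4 (does not fall) — violation.

2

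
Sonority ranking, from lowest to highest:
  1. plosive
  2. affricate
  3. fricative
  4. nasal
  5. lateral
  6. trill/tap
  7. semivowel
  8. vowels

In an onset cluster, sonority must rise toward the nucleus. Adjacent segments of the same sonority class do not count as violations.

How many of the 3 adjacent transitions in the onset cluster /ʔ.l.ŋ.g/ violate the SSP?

2

/ʔ/: plosive = 1.
/l/: lateral = 5.
/ŋ/: nasal = 4.
/g/: plosive = 1.
/ʔ/→/l/: 1→5 (rises) — ok.
/l/→/ŋ/: 5→4 (does not rise) — violation.
/ŋ/→/g/: 4→1 (does not rise) — violation.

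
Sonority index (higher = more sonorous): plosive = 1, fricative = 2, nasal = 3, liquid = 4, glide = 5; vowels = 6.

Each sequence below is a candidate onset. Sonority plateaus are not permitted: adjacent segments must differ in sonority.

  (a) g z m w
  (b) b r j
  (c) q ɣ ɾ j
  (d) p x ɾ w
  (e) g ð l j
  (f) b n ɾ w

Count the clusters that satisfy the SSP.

6

(a) sonority 1-2-3-5: well-formed.
(b) sonority 1-4-5: well-formed.
(c) sonority 1-2-4-5: well-formed.
(d) sonority 1-2-4-5: well-formed.
(e) sonority 1-2-4-5: well-formed.
(f) sonority 1-3-4-5: well-formed.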